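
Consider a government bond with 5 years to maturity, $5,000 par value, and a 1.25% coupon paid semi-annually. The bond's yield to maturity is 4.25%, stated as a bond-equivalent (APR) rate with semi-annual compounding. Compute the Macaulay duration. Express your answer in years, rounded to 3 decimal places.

4.850 years

Periodic yield y = 0.02125. Discount each cash flow and weight by its period:
  t   CF        PV=CF/(1+0.02125)^t    t·PV
  1        31.25        30.5998        30.5998
  2        31.25        29.9630        59.9261
  3        31.25        29.3396        88.0187
  4        31.25        28.7291       114.9163
  5        31.25        28.1313       140.6565
  6        31.25        27.5459       165.2756
  7        31.25        26.9728       188.8094
  8        31.25        26.4115       211.2922
  9        31.25        25.8620       232.7576
  10    5,031.25     4,077.1360    40,771.3604
  Σ                  4,330.6910    42,003.6126
Price P = Σ PV = 4,330.6910.
Macaulay duration = Σ(t·PV) / P = 42,003.6126 / 4,330.6910 = 9.69906 half-year periods.
In years: 9.69906 / 2 = 4.84953 years.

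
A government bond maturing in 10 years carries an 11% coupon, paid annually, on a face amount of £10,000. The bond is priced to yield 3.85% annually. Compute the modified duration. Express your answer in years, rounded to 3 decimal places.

Periodic yield y = 0.0385. First find Macaulay duration:
  t   CF        PV=CF/(1+0.0385)^t    t·PV
  1     1,100.00     1,059.2200     1,059.2200
  2     1,100.00     1,019.9519     2,039.9038
  3     1,100.00       982.1395     2,946.4185
  4     1,100.00       945.7289     3,782.9158
  5     1,100.00       910.6682     4,553.3411
  6     1,100.00       876.9073     5,261.4437
  7     1,100.00       844.3980     5,910.7858
  8     1,100.00       813.0939     6,504.7508
  9     1,100.00       782.9503     7,046.5524
  10   11,100.00     7,607.7804    76,077.8043
  Σ                 15,842.8384   115,183.1363
P = 15,842.8384; Macaulay duration = 115,183.1363 / 15,842.8384 = 7.27036 years.
Modified duration = D_Mac / (1 + y) = 7.27036 / 1.0385 = 7.00083 years.

7.001 years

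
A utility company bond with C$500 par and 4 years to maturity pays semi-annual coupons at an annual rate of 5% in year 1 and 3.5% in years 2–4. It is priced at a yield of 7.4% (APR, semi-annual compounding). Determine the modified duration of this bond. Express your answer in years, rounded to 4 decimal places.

Periodic yield y = 0.037. First find Macaulay duration:
  t   CF        PV=CF/(1+0.037)^t    t·PV
  1        12.50        12.0540        12.0540
  2        12.50        11.6239        23.2478
  3         8.75         7.8464        23.5393
  4         8.75         7.5665        30.2659
  5         8.75         7.2965        36.4825
  6         8.75         7.0362        42.2169
  7         8.75         6.7851        47.4958
  8       508.75       380.4297     3,043.4373
  Σ                    440.6382     3,258.7394
P = 440.6382; Macaulay duration = 3,258.7394 / 440.6382 = 7.39550 half-year periods = 3.69775 years.
Modified duration = D_Mac / (1 + y) = 3.69775 / 1.037 = 3.56581 years.

3.5658 years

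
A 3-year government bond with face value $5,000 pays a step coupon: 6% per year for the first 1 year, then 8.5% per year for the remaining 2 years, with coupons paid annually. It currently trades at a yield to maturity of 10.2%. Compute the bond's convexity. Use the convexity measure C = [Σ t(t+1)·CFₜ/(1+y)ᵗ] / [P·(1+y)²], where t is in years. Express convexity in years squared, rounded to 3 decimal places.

With y = 0.102:
  t   CF        PV=CF/(1+0.102)^t    t·PV        t(t+1)·PV
  1       300.00       272.2323       272.2323         544.4646
  2       425.00       349.9659       699.9318       2,099.7955
  3     5,425.00     4,053.7313    12,161.1939      48,644.7757
  Σ                  4,675.9295    13,133.3580      51,289.0357
P = 4,675.9295.
Convexity = Σ t(t+1)·PV / [P·(1+y)²] = 51,289.0357 / (4,675.9295 × 1.214404) = 9.03220.

9.032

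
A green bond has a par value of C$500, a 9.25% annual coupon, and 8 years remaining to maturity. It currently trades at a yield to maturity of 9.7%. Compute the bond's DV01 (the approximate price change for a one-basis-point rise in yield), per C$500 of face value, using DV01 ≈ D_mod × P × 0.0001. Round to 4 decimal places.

C$0.2652

Periodic yield y = 0.097.
  t   CF        PV=CF/(1+0.097)^t    t·PV
  1        46.25        42.1604        42.1604
  2        46.25        38.4325        76.8650
  3        46.25        35.0342       105.1025
  4        46.25        31.9363       127.7454
  5        46.25        29.1124       145.5622
  6        46.25        26.5382       159.2294
  7        46.25        24.1916       169.3415
  8       546.25       260.4584     2,083.6675
  Σ                    487.8642     2,909.6739
P = 487.8642; D_Mac = 5.96411 yrs; D_mod = 5.43674 yrs.
DV01 ≈ 5.43674 × 487.8642 × 0.0001 = 0.265239.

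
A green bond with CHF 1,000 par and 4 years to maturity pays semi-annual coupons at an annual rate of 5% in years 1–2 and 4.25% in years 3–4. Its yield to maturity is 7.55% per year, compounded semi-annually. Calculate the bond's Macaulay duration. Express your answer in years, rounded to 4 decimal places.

Periodic yield y = 0.03775. Discount each cash flow and weight by its period:
  t   CF        PV=CF/(1+0.03775)^t    t·PV
  1        25.00        24.0906        24.0906
  2        25.00        23.2142        46.4285
  3        25.00        22.3698        67.1094
  4        25.00        21.5560        86.2242
  5        21.25        17.6561        88.2806
  6        21.25        17.0138       102.0831
  7        21.25        16.3949       114.7646
  8     1,021.25       759.2593     6,074.0746
  Σ                    901.5549     6,603.0554
Price P = Σ PV = 901.5549.
Macaulay duration = Σ(t·PV) / P = 6,603.0554 / 901.5549 = 7.32407 half-year periods.
In years: 7.32407 / 2 = 3.66204 years.

3.6620 years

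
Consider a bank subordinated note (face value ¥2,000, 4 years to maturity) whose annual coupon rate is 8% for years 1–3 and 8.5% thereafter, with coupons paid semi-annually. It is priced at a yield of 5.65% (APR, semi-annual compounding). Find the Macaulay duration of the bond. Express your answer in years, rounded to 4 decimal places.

Periodic yield y = 0.02825. Discount each cash flow and weight by its period:
  t   CF        PV=CF/(1+0.02825)^t    t·PV
  1        80.00        77.8021        77.8021
  2        80.00        75.6646       151.3291
  3        80.00        73.5858       220.7573
  4        80.00        71.5641       286.2563
  5        80.00        69.5979       347.9897
  6        80.00        67.6858       406.1149
  7        85.00        69.9404       489.5826
  8     2,085.00     1,668.4620    13,347.6958
  Σ                  2,174.3026    15,327.5279
Price P = Σ PV = 2,174.3026.
Macaulay duration = Σ(t·PV) / P = 15,327.5279 / 2,174.3026 = 7.04940 half-year periods.
In years: 7.04940 / 2 = 3.52470 years.

3.5247 years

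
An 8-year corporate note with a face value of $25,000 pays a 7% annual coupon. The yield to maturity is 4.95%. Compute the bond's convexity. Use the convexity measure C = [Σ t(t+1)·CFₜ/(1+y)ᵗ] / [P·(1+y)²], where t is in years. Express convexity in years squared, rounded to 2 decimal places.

With y = 0.0495:
  t   CF        PV=CF/(1+0.0495)^t    t·PV        t(t+1)·PV
  1     1,750.00     1,667.4607     1,667.4607       3,334.9214
  2     1,750.00     1,588.8144     3,177.6288       9,532.8863
  3     1,750.00     1,513.8774     4,541.6323      18,166.5294
  4     1,750.00     1,442.4749     5,769.8998      28,849.4988
  5     1,750.00     1,374.4402     6,872.2008      41,233.2046
  6     1,750.00     1,309.6142     7,857.6855      55,003.7984
  7     1,750.00     1,247.8459     8,734.9211      69,879.3691
  8    26,750.00    18,174.5741   145,396.5930   1,308,569.3368
  Σ                 28,319.1019   184,018.0219   1,534,569.5448
P = 28,319.1019.
Convexity = Σ t(t+1)·PV / [P·(1+y)²] = 1,534,569.5448 / (28,319.1019 × 1.101450) = 49.19741.

49.20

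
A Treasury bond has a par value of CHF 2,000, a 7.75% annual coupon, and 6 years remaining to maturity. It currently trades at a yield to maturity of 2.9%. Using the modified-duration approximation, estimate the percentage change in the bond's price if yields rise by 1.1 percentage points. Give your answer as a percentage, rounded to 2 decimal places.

Periodic yield y = 0.029. Modified duration first:
  t   CF        PV=CF/(1+0.029)^t    t·PV
  1       155.00       150.6317       150.6317
  2       155.00       146.3865       292.7729
  3       155.00       142.2609       426.7827
  4       155.00       138.2516       553.0064
  5       155.00       134.3553       671.7765
  6     2,155.00     1,815.3277    10,891.9660
  Σ                  2,527.2136    12,986.9363
P = 2,527.2136; D_Mac = 5.13884 yrs; D_mod = 5.13884/(1+0.029) = 4.99401 yrs.
ΔP/P ≈ -D_mod · Δy = -4.99401 × (+0.011) = -0.054934 = -5.4934%.

-5.49%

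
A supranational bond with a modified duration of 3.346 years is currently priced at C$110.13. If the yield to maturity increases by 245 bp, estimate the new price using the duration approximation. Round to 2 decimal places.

Duration approximation: ΔP/P ≈ -D_mod · Δy = -3.346 × (+0.0245) = -0.081977.
New price ≈ 110.13 × (1 - 0.081977) = 101.10187299.

C$101.10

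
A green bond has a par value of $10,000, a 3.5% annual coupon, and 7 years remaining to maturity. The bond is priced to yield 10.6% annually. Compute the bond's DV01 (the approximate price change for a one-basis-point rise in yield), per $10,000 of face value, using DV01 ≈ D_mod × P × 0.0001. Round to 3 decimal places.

Periodic yield y = 0.106.
  t   CF        PV=CF/(1+0.106)^t    t·PV
  1       350.00       316.4557       316.4557
  2       350.00       286.1263       572.2526
  3       350.00       258.7037       776.1111
  4       350.00       233.9093       935.6373
  5       350.00       211.4913     1,057.4563
  6       350.00       191.2217     1,147.3305
  7    10,350.00     5,112.7489    35,789.2421
  Σ                  6,610.6569    40,594.4856
P = 6,610.6569; D_Mac = 6.14076 yrs; D_mod = 5.55223 yrs.
DV01 ≈ 5.55223 × 6,610.6569 × 0.0001 = 3.670387.

$3.670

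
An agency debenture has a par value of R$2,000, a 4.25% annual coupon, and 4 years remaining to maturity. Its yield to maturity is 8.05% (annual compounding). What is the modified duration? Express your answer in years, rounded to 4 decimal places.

Periodic yield y = 0.0805. First find Macaulay duration:
  t   CF        PV=CF/(1+0.0805)^t    t·PV
  1        85.00        78.6673        78.6673
  2        85.00        72.8064       145.6127
  3        85.00        67.3821       202.1463
  4     2,085.00     1,529.7025     6,118.8100
  Σ                  1,748.5583     6,545.2363
P = 1,748.5583; Macaulay duration = 6,545.2363 / 1,748.5583 = 3.74322 years.
Modified duration = D_Mac / (1 + y) = 3.74322 / 1.0805 = 3.46434 years.

3.4643 years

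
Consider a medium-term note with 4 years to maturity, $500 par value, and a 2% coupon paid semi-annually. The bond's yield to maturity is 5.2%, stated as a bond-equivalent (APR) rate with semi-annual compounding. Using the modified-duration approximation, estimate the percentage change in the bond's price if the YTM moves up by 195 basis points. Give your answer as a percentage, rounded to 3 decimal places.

-7.324%

Periodic yield y = 0.026. Modified duration first:
  t   CF        PV=CF/(1+0.026)^t    t·PV
  1         5.00         4.8733         4.8733
  2         5.00         4.7498         9.4996
  3         5.00         4.6294        13.8883
  4         5.00         4.5121        18.0485
  5         5.00         4.3978        21.9889
  6         5.00         4.2863        25.7180
  7         5.00         4.1777        29.2440
  8       505.00       411.2562     3,290.0499
  Σ                    442.8827     3,413.3104
P = 442.8827; D_Mac = 7.70703 half-year periods = 3.85352 yrs; D_mod = 3.85352/(1+0.026) = 3.75586 yrs.
ΔP/P ≈ -D_mod · Δy = -3.75586 × (+0.0195) = -0.073239 = -7.3239%.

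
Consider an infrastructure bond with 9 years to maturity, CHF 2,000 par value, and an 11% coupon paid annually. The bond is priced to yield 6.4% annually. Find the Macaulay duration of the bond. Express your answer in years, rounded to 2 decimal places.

6.52 years

Periodic yield y = 0.064. Discount each cash flow and weight by its year:
  t   CF        PV=CF/(1+0.064)^t    t·PV
  1       220.00       206.7669       206.7669
  2       220.00       194.3298       388.6596
  3       220.00       182.6408       547.9224
  4       220.00       171.6549       686.6195
  5       220.00       161.3298       806.6489
  6       220.00       151.6257       909.7544
  7       220.00       142.5054       997.5377
  8       220.00       133.9336     1,071.4691
  9     2,220.00     1,270.2182    11,431.9636
  Σ                  2,615.0051    17,047.3422
Price P = Σ PV = 2,615.0051.
Macaulay duration = Σ(t·PV) / P = 17,047.3422 / 2,615.0051 = 6.51905 years.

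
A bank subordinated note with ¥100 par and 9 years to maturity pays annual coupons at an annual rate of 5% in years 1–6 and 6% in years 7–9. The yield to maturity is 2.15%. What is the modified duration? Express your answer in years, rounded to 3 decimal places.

7.483 years

Periodic yield y = 0.0215. First find Macaulay duration:
  t   CF        PV=CF/(1+0.0215)^t    t·PV
  1         5.00         4.8948         4.8948
  2         5.00         4.7917         9.5835
  3         5.00         4.6909        14.0727
  4         5.00         4.5922        18.3686
  5         5.00         4.4955        22.4775
  6         5.00         4.4009        26.4053
  7         6.00         5.1699        36.1893
  8         6.00         5.0611        40.4887
  9       106.00        87.5307       787.7765
  Σ                    125.6277       960.2569
P = 125.6277; Macaulay duration = 960.2569 / 125.6277 = 7.64367 years.
Modified duration = D_Mac / (1 + y) = 7.64367 / 1.0215 = 7.48279 years.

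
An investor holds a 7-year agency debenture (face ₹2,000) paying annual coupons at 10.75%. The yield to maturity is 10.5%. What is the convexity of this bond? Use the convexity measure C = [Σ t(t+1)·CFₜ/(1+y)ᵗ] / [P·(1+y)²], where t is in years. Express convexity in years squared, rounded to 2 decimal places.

31.07

With y = 0.105:
  t   CF        PV=CF/(1+0.105)^t    t·PV        t(t+1)·PV
  1       215.00       194.5701       194.5701         389.1403
  2       215.00       176.0816       352.1631       1,056.4894
  3       215.00       159.3498       478.0495       1,912.1981
  4       215.00       144.2080       576.8320       2,884.1600
  5       215.00       130.5050       652.5249       3,915.1493
  6       215.00       118.1041       708.6243       4,960.3701
  7     2,215.00     1,101.1279     7,707.8956      61,663.1649
  Σ                  2,023.9465    10,670.6596      76,780.6720
P = 2,023.9465.
Convexity = Σ t(t+1)·PV / [P·(1+y)²] = 76,780.6720 / (2,023.9465 × 1.221025) = 31.06907.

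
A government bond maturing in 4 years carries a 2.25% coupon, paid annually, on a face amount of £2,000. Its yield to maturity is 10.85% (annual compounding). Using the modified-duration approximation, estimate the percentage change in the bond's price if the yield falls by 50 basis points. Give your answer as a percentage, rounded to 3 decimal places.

+1.734%

Periodic yield y = 0.1085. Modified duration first:
  t   CF        PV=CF/(1+0.1085)^t    t·PV
  1        45.00        40.5954        40.5954
  2        45.00        36.6219        73.2438
  3        45.00        33.0374        99.1121
  4     2,045.00     1,354.4112     5,417.6446
  Σ                  1,464.6658     5,630.5960
P = 1,464.6658; D_Mac = 3.84429 yrs; D_mod = 3.84429/(1+0.1085) = 3.46801 yrs.
ΔP/P ≈ -D_mod · Δy = -3.46801 × (-0.005) = +0.017340 = +1.7340%.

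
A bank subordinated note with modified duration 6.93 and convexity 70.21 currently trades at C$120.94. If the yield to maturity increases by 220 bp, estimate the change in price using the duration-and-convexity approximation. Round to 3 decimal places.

-C$16.384

Duration effect: -D_mod·Δy = -6.93 × (+0.022) = -0.152460
Convexity effect: ½·C·(Δy)² = 0.5 × 70.21 × (0.022)² = +0.01699082
ΔP/P ≈ -0.152460 + 0.01699082 = -0.13546918
ΔP ≈ 120.94 × (-0.13546918) = -16.3836426292.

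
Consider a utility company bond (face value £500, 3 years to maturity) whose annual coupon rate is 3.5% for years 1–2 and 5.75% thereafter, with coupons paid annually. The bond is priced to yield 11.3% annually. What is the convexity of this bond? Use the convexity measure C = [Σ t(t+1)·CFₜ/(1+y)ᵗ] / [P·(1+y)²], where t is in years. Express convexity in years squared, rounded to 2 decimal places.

With y = 0.113:
  t   CF        PV=CF/(1+0.113)^t    t·PV        t(t+1)·PV
  1        17.50        15.7233        15.7233          31.4465
  2        17.50        14.1269        28.2539          84.7616
  3       528.75       383.4996     1,150.4987       4,601.9949
  Σ                    413.3498     1,194.4759       4,718.2030
P = 413.3498.
Convexity = Σ t(t+1)·PV / [P·(1+y)²] = 4,718.2030 / (413.3498 × 1.238769) = 9.21443.

9.21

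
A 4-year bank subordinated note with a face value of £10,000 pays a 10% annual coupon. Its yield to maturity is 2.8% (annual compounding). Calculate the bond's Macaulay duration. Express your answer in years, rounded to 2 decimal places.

Periodic yield y = 0.028. Discount each cash flow and weight by its year:
  t   CF        PV=CF/(1+0.028)^t    t·PV
  1     1,000.00       972.7626       972.7626
  2     1,000.00       946.2672     1,892.5343
  3     1,000.00       920.4934     2,761.4801
  4    11,000.00     9,849.6370    39,398.5481
  Σ                 12,689.1602    45,025.3251
Price P = Σ PV = 12,689.1602.
Macaulay duration = Σ(t·PV) / P = 45,025.3251 / 12,689.1602 = 3.54833 years.

3.55 years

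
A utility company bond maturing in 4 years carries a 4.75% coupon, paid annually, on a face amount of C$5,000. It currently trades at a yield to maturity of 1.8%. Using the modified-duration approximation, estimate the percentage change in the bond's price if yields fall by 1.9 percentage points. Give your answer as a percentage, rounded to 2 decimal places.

Periodic yield y = 0.018. Modified duration first:
  t   CF        PV=CF/(1+0.018)^t    t·PV
  1       237.50       233.3006       233.3006
  2       237.50       229.1754       458.3509
  3       237.50       225.1232       675.3696
  4     5,237.50     4,876.7773    19,507.1092
  Σ                  5,564.3765    20,874.1303
P = 5,564.3765; D_Mac = 3.75139 yrs; D_mod = 3.75139/(1+0.018) = 3.68506 yrs.
ΔP/P ≈ -D_mod · Δy = -3.68506 × (-0.019) = +0.070016 = +7.0016%.

+7.00%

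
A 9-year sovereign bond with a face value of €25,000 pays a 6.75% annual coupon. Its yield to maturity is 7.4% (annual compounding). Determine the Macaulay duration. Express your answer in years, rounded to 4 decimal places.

Periodic yield y = 0.074. Discount each cash flow and weight by its year:
  t   CF        PV=CF/(1+0.074)^t    t·PV
  1     1,687.50     1,571.2291     1,571.2291
  2     1,687.50     1,462.9693     2,925.9386
  3     1,687.50     1,362.1688     4,086.5065
  4     1,687.50     1,268.3136     5,073.2545
  5     1,687.50     1,180.9252     5,904.6258
  6     1,687.50     1,099.5579     6,597.3473
  7     1,687.50     1,023.7969     7,166.5783
  8     1,687.50       953.2560     7,626.0477
  9    26,687.50    14,036.8403   126,331.5631
  Σ                 23,959.0571   167,283.0908
Price P = Σ PV = 23,959.0571.
Macaulay duration = Σ(t·PV) / P = 167,283.0908 / 23,959.0571 = 6.98204 years.

6.9820 years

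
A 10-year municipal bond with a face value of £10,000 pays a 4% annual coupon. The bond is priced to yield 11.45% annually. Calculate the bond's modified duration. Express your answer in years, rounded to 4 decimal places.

7.0137 years

Periodic yield y = 0.1145. First find Macaulay duration:
  t   CF        PV=CF/(1+0.1145)^t    t·PV
  1       400.00       358.9053       358.9053
  2       400.00       322.0326       644.0652
  3       400.00       288.9481       866.8442
  4       400.00       259.2625     1,037.0500
  5       400.00       232.6267     1,163.1337
  6       400.00       208.7274     1,252.3647
  7       400.00       187.2835     1,310.9844
  8       400.00       168.0426     1,344.3409
  9       400.00       150.7785     1,357.0062
  10   10,400.00     3,517.4879    35,174.8789
  Σ                  5,694.0951    44,509.5734
P = 5,694.0951; Macaulay duration = 44,509.5734 / 5,694.0951 = 7.81679 years.
Modified duration = D_Mac / (1 + y) = 7.81679 / 1.1145 = 7.01372 years.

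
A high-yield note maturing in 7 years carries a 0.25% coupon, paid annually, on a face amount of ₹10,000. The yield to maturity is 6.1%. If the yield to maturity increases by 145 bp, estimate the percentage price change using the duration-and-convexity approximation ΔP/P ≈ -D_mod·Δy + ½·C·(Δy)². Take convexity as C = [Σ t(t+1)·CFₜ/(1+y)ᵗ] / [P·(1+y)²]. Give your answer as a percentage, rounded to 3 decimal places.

With y = 0.061:
  t   CF        PV=CF/(1+0.061)^t    t·PV        t(t+1)·PV
  1        25.00        23.5627        23.5627          47.1254
  2        25.00        22.2080        44.4160         133.2479
  3        25.00        20.9312        62.7936         251.1742
  4        25.00        19.7278        78.9112         394.5558
  5        25.00        18.5936        92.9679         557.8075
  6        25.00        17.5246       105.1475         736.0325
  7    10,025.00     6,623.3346    46,363.3420     370,906.7364
  Σ                  6,745.8824    46,771.1408     373,026.6797
P = 6,745.8824; D_Mac = 6.93329 yrs; D_mod = 6.53467 yrs; C = 49.12136.
Duration effect: -6.53467 × (+0.0145) = -0.094753
Convexity effect: 0.5 × 49.12136 × (0.0145)² = +0.0051639
ΔP/P ≈ -0.094753 + 0.0051639 = -0.089589 = -8.9589%.

-8.959%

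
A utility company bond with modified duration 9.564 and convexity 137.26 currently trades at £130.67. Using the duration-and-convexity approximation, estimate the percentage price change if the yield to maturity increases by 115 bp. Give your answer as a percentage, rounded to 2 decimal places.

-10.09%

Duration effect: -D_mod·Δy = -9.564 × (+0.0115) = -0.109986
Convexity effect: ½·C·(Δy)² = 0.5 × 137.26 × (0.0115)² = +0.0090763175
ΔP/P ≈ -0.109986 + 0.0090763175 = -0.1009096825
= -10.09096825%.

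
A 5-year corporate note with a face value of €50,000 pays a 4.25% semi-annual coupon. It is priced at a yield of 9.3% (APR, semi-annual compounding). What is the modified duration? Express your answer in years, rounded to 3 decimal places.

4.293 years

Periodic yield y = 0.0465. First find Macaulay duration:
  t   CF        PV=CF/(1+0.0465)^t    t·PV
  1     1,062.50     1,015.2891     1,015.2891
  2     1,062.50       970.1759     1,940.3518
  3     1,062.50       927.0673     2,781.2018
  4     1,062.50       885.8741     3,543.4964
  5     1,062.50       846.5113     4,232.5567
  6     1,062.50       808.8976     4,853.3856
  7     1,062.50       772.9552     5,410.6862
  8     1,062.50       738.6098     5,908.8786
  9     1,062.50       705.7906     6,352.1150
  10   51,062.50    32,412.2923   324,122.9232
  Σ                 40,083.4631   360,160.8843
P = 40,083.4631; Macaulay duration = 360,160.8843 / 40,083.4631 = 8.98527 half-year periods = 4.49264 years.
Modified duration = D_Mac / (1 + y) = 4.49264 / 1.0465 = 4.29301 years.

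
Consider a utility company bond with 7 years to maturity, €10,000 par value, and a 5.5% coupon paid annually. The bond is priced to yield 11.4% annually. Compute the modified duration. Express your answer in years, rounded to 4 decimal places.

Periodic yield y = 0.114. First find Macaulay duration:
  t   CF        PV=CF/(1+0.114)^t    t·PV
  1       550.00       493.7163       493.7163
  2       550.00       443.1924       886.3848
  3       550.00       397.8388     1,193.5163
  4       550.00       357.1264     1,428.5055
  5       550.00       320.5802     1,602.9011
  6       550.00       287.7740     1,726.6440
  7    10,550.00     4,955.1422    34,685.9955
  Σ                  7,255.3703    42,017.6636
P = 7,255.3703; Macaulay duration = 42,017.6636 / 7,255.3703 = 5.79125 years.
Modified duration = D_Mac / (1 + y) = 5.79125 / 1.114 = 5.19861 years.

5.1986 years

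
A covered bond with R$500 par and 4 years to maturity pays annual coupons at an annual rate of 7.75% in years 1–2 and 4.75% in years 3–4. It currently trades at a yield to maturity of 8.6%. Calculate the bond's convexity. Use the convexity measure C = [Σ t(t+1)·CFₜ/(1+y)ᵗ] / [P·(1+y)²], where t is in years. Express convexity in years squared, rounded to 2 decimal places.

With y = 0.086:
  t   CF        PV=CF/(1+0.086)^t    t·PV        t(t+1)·PV
  1        38.75        35.6814        35.6814          71.3628
  2        38.75        32.8558        65.7116         197.1348
  3        23.75        18.5427        55.6282         222.5130
  4       523.75       376.5345     1,506.1379       7,530.6893
  Σ                    463.6144     1,663.1591       8,021.6999
P = 463.6144.
Convexity = Σ t(t+1)·PV / [P·(1+y)²] = 8,021.6999 / (463.6144 × 1.179396) = 14.67067.

14.67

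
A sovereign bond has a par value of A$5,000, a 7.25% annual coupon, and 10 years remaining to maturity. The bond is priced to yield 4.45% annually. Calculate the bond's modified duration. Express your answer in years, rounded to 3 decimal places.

Periodic yield y = 0.0445. First find Macaulay duration:
  t   CF        PV=CF/(1+0.0445)^t    t·PV
  1       362.50       347.0560       347.0560
  2       362.50       332.2700       664.5400
  3       362.50       318.1139       954.3418
  4       362.50       304.5610     1,218.2438
  5       362.50       291.5854     1,457.9270
  6       362.50       279.1627     1,674.9760
  7       362.50       267.2692     1,870.8843
  8       362.50       255.8824     2,047.0594
  9       362.50       244.9808     2,204.8270
  10    5,362.50     3,469.6276    34,696.2759
  Σ                  6,110.5089    47,136.1313
P = 6,110.5089; Macaulay duration = 47,136.1313 / 6,110.5089 = 7.71395 years.
Modified duration = D_Mac / (1 + y) = 7.71395 / 1.0445 = 7.38530 years.

7.385 years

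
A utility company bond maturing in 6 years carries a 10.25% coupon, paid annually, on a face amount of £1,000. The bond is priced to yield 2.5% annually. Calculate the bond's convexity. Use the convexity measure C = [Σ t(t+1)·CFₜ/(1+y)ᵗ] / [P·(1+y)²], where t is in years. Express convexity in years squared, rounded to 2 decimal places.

30.97

With y = 0.025:
  t   CF        PV=CF/(1+0.025)^t    t·PV        t(t+1)·PV
  1       102.50       100.0000       100.0000         200.0000
  2       102.50        97.5610       195.1220         585.3659
  3       102.50        95.1814       285.5443       1,142.1773
  4       102.50        92.8599       371.4398       1,857.1988
  5       102.50        90.5951       452.9753       2,717.8519
  6     1,102.50       950.6823     5,704.0938      39,928.6564
  Σ                  1,426.8797     7,109.1751      46,431.2503
P = 1,426.8797.
Convexity = Σ t(t+1)·PV / [P·(1+y)²] = 46,431.2503 / (1,426.8797 × 1.050625) = 30.97243.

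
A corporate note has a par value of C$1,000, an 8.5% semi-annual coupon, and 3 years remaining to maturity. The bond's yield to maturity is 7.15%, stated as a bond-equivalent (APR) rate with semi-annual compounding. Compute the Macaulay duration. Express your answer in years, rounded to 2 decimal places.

2.72 years

Periodic yield y = 0.03575. Discount each cash flow and weight by its period:
  t   CF        PV=CF/(1+0.03575)^t    t·PV
  1        42.50        41.0331        41.0331
  2        42.50        39.6168        79.2335
  3        42.50        38.2494       114.7481
  4        42.50        36.9291       147.7165
  5        42.50        35.6545       178.2724
  6     1,042.50       844.3965     5,066.3789
  Σ                  1,035.8793     5,627.3825
Price P = Σ PV = 1,035.8793.
Macaulay duration = Σ(t·PV) / P = 5,627.3825 / 1,035.8793 = 5.43247 half-year periods.
In years: 5.43247 / 2 = 2.71623 years.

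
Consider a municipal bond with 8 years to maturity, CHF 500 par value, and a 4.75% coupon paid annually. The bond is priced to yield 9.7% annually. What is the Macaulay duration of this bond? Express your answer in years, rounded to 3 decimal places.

Periodic yield y = 0.097. Discount each cash flow and weight by its year:
  t   CF        PV=CF/(1+0.097)^t    t·PV
  1        23.75        21.6500        21.6500
  2        23.75        19.7356        39.4712
  3        23.75        17.9905        53.9716
  4        23.75        16.3997        65.5990
  5        23.75        14.9496        74.7482
  6        23.75        13.6277        81.7664
  7        23.75        12.4227        86.9591
  8       523.75       249.7302     1,997.8414
  Σ                    366.5061     2,422.0068
Price P = Σ PV = 366.5061.
Macaulay duration = Σ(t·PV) / P = 2,422.0068 / 366.5061 = 6.60837 years.

6.608 years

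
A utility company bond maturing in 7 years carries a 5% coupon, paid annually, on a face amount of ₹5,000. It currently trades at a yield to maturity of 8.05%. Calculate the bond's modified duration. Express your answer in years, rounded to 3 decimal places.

Periodic yield y = 0.0805. First find Macaulay duration:
  t   CF        PV=CF/(1+0.0805)^t    t·PV
  1       250.00       231.3744       231.3744
  2       250.00       214.1364       428.2728
  3       250.00       198.1827       594.5480
  4       250.00       183.4176       733.6703
  5       250.00       169.7525       848.7624
  6       250.00       157.1055       942.6330
  7     5,250.00     3,053.4155    21,373.9085
  Σ                  4,207.3845    25,153.1693
P = 4,207.3845; Macaulay duration = 25,153.1693 / 4,207.3845 = 5.97834 years.
Modified duration = D_Mac / (1 + y) = 5.97834 / 1.0805 = 5.53294 years.

5.533 years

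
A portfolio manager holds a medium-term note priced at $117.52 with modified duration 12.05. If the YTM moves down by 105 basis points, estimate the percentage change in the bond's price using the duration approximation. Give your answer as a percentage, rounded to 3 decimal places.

+12.653%

Duration approximation: ΔP/P ≈ -D_mod · Δy = -12.05 × (-0.0105) = +0.126525.
As a percentage: +12.6525%.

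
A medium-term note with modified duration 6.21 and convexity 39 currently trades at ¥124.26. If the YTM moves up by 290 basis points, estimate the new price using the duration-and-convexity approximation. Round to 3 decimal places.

Duration effect: -D_mod·Δy = -6.21 × (+0.029) = -0.180090
Convexity effect: ½·C·(Δy)² = 0.5 × 39 × (0.029)² = +0.0163995
ΔP/P ≈ -0.180090 + 0.0163995 = -0.1636905
New price ≈ 124.26 × (1 - 0.1636905) = 103.91981847.

¥103.920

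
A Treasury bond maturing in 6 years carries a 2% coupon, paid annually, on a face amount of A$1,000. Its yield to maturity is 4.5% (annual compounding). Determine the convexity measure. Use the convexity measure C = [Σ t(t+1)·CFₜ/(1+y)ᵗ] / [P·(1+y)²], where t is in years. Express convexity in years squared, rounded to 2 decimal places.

35.82

With y = 0.045:
  t   CF        PV=CF/(1+0.045)^t    t·PV        t(t+1)·PV
  1        20.00        19.1388        19.1388          38.2775
  2        20.00        18.3146        36.6292         109.8876
  3        20.00        17.5259        52.5778         210.3112
  4        20.00        16.7712        67.0849         335.4245
  5        20.00        16.0490        80.2451         481.4706
  6     1,020.00       783.2537     4,699.5219      32,896.6534
  Σ                    871.0532     4,955.1977      34,072.0249
P = 871.0532.
Convexity = Σ t(t+1)·PV / [P·(1+y)²] = 34,072.0249 / (871.0532 × 1.092025) = 35.81960.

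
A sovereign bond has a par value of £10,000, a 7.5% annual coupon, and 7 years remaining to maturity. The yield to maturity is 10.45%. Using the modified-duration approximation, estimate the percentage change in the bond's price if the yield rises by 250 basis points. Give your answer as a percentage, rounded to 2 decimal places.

-12.62%

Periodic yield y = 0.1045. Modified duration first:
  t   CF        PV=CF/(1+0.1045)^t    t·PV
  1       750.00       679.0403       679.0403
  2       750.00       614.7943     1,229.5886
  3       750.00       556.6268     1,669.8804
  4       750.00       503.9627     2,015.8507
  5       750.00       456.2813     2,281.4065
  6       750.00       413.1112     2,478.6670
  7    10,750.00     5,361.0323    37,527.2260
  Σ                  8,584.8488    47,881.6595
P = 8,584.8488; D_Mac = 5.57746 yrs; D_mod = 5.57746/(1+0.1045) = 5.04976 yrs.
ΔP/P ≈ -D_mod · Δy = -5.04976 × (+0.025) = -0.126244 = -12.6244%.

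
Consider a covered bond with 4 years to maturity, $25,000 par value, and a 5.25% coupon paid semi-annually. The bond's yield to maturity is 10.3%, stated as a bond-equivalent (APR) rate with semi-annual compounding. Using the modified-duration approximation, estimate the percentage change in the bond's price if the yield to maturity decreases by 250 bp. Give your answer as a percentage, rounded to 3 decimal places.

Periodic yield y = 0.0515. Modified duration first:
  t   CF        PV=CF/(1+0.0515)^t    t·PV
  1       656.25       624.1084       624.1084
  2       656.25       593.5411     1,187.0821
  3       656.25       564.4708     1,693.4124
  4       656.25       536.8244     2,147.2974
  5       656.25       510.5320     2,552.6598
  6       656.25       485.5273     2,913.1638
  7       656.25       461.7473     3,232.2312
  8    25,656.25    17,167.9707   137,343.7653
  Σ                 20,944.7219   151,693.7205
P = 20,944.7219; D_Mac = 7.24258 half-year periods = 3.62129 yrs; D_mod = 3.62129/(1+0.0515) = 3.44393 yrs.
ΔP/P ≈ -D_mod · Δy = -3.44393 × (-0.025) = +0.086098 = +8.6098%.

+8.610%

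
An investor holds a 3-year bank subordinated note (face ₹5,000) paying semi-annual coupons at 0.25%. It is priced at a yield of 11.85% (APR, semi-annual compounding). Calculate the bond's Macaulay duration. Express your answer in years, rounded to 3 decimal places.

2.988 years

Periodic yield y = 0.05925. Discount each cash flow and weight by its period:
  t   CF        PV=CF/(1+0.05925)^t    t·PV
  1         6.25         5.9004         5.9004
  2         6.25         5.5704        11.1407
  3         6.25         5.2588        15.7763
  4         6.25         4.9646        19.8585
  5         6.25         4.6869        23.4346
  6     5,006.25     3,544.2284    21,265.3702
  Σ                  3,570.6094    21,341.4807
Price P = Σ PV = 3,570.6094.
Macaulay duration = Σ(t·PV) / P = 21,341.4807 / 3,570.6094 = 5.97699 half-year periods.
In years: 5.97699 / 2 = 2.98849 years.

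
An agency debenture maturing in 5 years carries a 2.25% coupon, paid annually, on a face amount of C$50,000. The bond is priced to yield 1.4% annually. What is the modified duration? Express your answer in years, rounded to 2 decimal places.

Periodic yield y = 0.014. First find Macaulay duration:
  t   CF        PV=CF/(1+0.014)^t    t·PV
  1     1,125.00     1,109.4675     1,109.4675
  2     1,125.00     1,094.1494     2,188.2987
  3     1,125.00     1,079.0428     3,237.1283
  4     1,125.00     1,064.1447     4,256.5790
  5    51,125.00    47,691.7816   238,458.9078
  Σ                 52,038.5859   249,250.3812
P = 52,038.5859; Macaulay duration = 249,250.3812 / 52,038.5859 = 4.78972 years.
Modified duration = D_Mac / (1 + y) = 4.78972 / 1.014 = 4.72359 years.

4.72 years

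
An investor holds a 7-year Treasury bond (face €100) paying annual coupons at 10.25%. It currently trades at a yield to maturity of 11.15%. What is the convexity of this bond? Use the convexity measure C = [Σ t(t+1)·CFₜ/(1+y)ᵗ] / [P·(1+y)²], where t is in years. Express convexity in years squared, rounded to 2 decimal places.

30.82

With y = 0.1115:
  t   CF        PV=CF/(1+0.1115)^t    t·PV        t(t+1)·PV
  1        10.25         9.2218         9.2218          18.4435
  2        10.25         8.2967        16.5934          49.7801
  3        10.25         7.4644        22.3932          89.5729
  4        10.25         6.7156        26.8625         134.3124
  5        10.25         6.0419        30.2097         181.2583
  6        10.25         5.4358        32.6151         228.3055
  7       110.25        52.6032       368.2225       2,945.7803
  Σ                     95.7795       506.1182       3,647.4530
P = 95.7795.
Convexity = Σ t(t+1)·PV / [P·(1+y)²] = 3,647.4530 / (95.7795 × 1.235432) = 30.82465.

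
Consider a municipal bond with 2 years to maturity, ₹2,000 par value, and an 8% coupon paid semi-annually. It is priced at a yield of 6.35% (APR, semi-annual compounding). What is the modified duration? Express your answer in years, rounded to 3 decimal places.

1.831 years

Periodic yield y = 0.03175. First find Macaulay duration:
  t   CF        PV=CF/(1+0.03175)^t    t·PV
  1        80.00        77.5382        77.5382
  2        80.00        75.1521       150.3042
  3        80.00        72.8394       218.5183
  4     2,080.00     1,835.5466     7,342.1866
  Σ                  2,061.0763     7,788.5472
P = 2,061.0763; Macaulay duration = 7,788.5472 / 2,061.0763 = 3.77887 half-year periods = 1.88944 years.
Modified duration = D_Mac / (1 + y) = 1.88944 / 1.03175 = 1.83129 years.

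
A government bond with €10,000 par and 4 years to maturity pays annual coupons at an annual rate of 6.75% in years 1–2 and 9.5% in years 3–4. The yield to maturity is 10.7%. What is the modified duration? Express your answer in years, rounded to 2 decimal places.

Periodic yield y = 0.107. First find Macaulay duration:
  t   CF        PV=CF/(1+0.107)^t    t·PV
  1       675.00       609.7561       609.7561
  2       675.00       550.8185     1,101.6370
  3       950.00       700.2945     2,100.8836
  4    10,950.00     7,291.6134    29,166.4537
  Σ                  9,152.4826    32,978.7304
P = 9,152.4826; Macaulay duration = 32,978.7304 / 9,152.4826 = 3.60326 years.
Modified duration = D_Mac / (1 + y) = 3.60326 / 1.107 = 3.25497 years.

3.25 years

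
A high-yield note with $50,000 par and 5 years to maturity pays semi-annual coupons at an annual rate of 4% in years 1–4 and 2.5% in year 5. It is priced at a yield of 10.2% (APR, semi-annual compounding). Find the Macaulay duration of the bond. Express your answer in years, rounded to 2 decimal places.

4.50 years

Periodic yield y = 0.051. Discount each cash flow and weight by its period:
  t   CF        PV=CF/(1+0.051)^t    t·PV
  1     1,000.00       951.4748       951.4748
  2     1,000.00       905.3043     1,810.6085
  3     1,000.00       861.3742     2,584.1226
  4     1,000.00       819.5758     3,278.3033
  5     1,000.00       779.8057     3,899.0286
  6     1,000.00       741.9655     4,451.7929
  7     1,000.00       705.9615     4,941.7302
  8     1,000.00       671.7045     5,373.6362
  9       625.00       399.4437     3,594.9933
  10   50,625.00    30,784.9091   307,849.0913
  Σ                 37,621.5191   338,734.7816
Price P = Σ PV = 37,621.5191.
Macaulay duration = Σ(t·PV) / P = 338,734.7816 / 37,621.5191 = 9.00375 half-year periods.
In years: 9.00375 / 2 = 4.50188 years.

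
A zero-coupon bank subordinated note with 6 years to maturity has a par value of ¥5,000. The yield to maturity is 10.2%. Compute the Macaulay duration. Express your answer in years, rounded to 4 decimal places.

A zero-coupon bond has a single cash flow at maturity, so its Macaulay duration equals its maturity: 6 years.

6.0000 years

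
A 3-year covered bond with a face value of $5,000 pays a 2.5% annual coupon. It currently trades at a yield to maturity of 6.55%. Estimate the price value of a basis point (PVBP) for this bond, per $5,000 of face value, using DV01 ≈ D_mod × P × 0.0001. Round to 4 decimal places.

$1.2246

Periodic yield y = 0.0655.
  t   CF        PV=CF/(1+0.0655)^t    t·PV
  1       125.00       117.3158       117.3158
  2       125.00       110.1040       220.2080
  3     5,125.00     4,236.7565    12,710.2696
  Σ                  4,464.1763    13,047.7934
P = 4,464.1763; D_Mac = 2.92278 yrs; D_mod = 2.74310 yrs.
DV01 ≈ 2.74310 × 4,464.1763 × 0.0001 = 1.224570.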